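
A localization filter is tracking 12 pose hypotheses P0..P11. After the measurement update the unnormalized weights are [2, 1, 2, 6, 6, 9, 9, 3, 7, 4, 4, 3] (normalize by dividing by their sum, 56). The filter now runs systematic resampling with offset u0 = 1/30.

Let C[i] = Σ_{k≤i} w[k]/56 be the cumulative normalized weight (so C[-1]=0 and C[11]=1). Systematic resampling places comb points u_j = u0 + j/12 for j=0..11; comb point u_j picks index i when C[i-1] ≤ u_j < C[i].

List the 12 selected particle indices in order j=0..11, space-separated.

C = [1/28, 3/56, 5/56, 11/56, 17/56, 13/28, 5/8, 19/28, 45/56, 7/8, 53/56, 1]
j=0: u_0=1/30 ∈ [0, 1/28) → index 0
j=1: u_1=7/60 ∈ [5/56, 11/56) → index 3
j=2: u_2=1/5 ∈ [11/56, 17/56) → index 4
j=3: u_3=17/60 ∈ [11/56, 17/56) → index 4
j=4: u_4=11/30 ∈ [17/56, 13/28) → index 5
j=5: u_5=9/20 ∈ [17/56, 13/28) → index 5
j=6: u_6=8/15 ∈ [13/28, 5/8) → index 6
j=7: u_7=37/60 ∈ [13/28, 5/8) → index 6
j=8: u_8=7/10 ∈ [19/28, 45/56) → index 8
j=9: u_9=47/60 ∈ [19/28, 45/56) → index 8
j=10: u_10=13/15 ∈ [45/56, 7/8) → index 9
j=11: u_11=19/20 ∈ [53/56, 1) → index 11

0 3 4 4 5 5 6 6 8 8 9 11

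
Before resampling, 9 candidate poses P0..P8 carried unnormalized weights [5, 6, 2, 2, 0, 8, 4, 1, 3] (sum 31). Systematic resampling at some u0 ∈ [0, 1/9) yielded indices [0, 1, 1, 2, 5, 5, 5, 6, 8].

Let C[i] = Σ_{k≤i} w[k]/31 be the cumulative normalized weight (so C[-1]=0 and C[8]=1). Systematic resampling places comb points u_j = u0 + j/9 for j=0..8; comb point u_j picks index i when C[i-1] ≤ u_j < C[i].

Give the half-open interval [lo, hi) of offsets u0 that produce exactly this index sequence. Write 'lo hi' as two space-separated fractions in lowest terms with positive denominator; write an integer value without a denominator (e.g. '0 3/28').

C = [5/31, 11/31, 13/31, 15/31, 15/31, 23/31, 27/31, 28/31, 1]
j=0 picked index 0: u0 ∈ [0, 5/31)
j=1 picked index 1: u0 ∈ [14/279, 68/279)
j=2 picked index 1: u0 ∈ [-17/279, 37/279)
j=3 picked index 2: u0 ∈ [2/93, 8/93)
j=4 picked index 5: u0 ∈ [11/279, 83/279)
j=5 picked index 5: u0 ∈ [-20/279, 52/279)
j=6 picked index 5: u0 ∈ [-17/93, 7/93)
j=7 picked index 6: u0 ∈ [-10/279, 26/279)
j=8 picked index 8: u0 ∈ [4/279, 1/9)
intersection: [14/279, 7/93)

14/279 7/93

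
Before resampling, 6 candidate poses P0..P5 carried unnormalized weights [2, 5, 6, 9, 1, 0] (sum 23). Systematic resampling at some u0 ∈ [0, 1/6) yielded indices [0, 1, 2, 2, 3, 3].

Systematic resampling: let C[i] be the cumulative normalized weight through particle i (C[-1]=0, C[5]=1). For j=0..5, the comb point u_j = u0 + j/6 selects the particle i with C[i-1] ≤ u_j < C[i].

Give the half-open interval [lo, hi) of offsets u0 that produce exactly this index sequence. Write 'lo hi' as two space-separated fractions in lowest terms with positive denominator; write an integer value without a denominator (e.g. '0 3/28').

C = [2/23, 7/23, 13/23, 22/23, 1, 1]
j=0 picked index 0: u0 ∈ [0, 2/23)
j=1 picked index 1: u0 ∈ [-11/138, 19/138)
j=2 picked index 2: u0 ∈ [-2/69, 16/69)
j=3 picked index 2: u0 ∈ [-9/46, 3/46)
j=4 picked index 3: u0 ∈ [-7/69, 20/69)
j=5 picked index 3: u0 ∈ [-37/138, 17/138)
intersection: [0, 3/46)

0 3/46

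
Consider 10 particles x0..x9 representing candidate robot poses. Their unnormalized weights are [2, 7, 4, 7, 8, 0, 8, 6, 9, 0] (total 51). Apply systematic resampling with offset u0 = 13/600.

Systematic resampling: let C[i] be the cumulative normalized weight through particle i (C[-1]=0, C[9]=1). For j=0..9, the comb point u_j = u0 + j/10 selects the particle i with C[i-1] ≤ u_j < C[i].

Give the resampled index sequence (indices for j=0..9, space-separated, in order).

C = [2/51, 3/17, 13/51, 20/51, 28/51, 28/51, 12/17, 14/17, 1, 1]
j=0: u_0=13/600 ∈ [0, 2/51) → index 0
j=1: u_1=73/600 ∈ [2/51, 3/17) → index 1
j=2: u_2=133/600 ∈ [3/17, 13/51) → index 2
j=3: u_3=193/600 ∈ [13/51, 20/51) → index 3
j=4: u_4=253/600 ∈ [20/51, 28/51) → index 4
j=5: u_5=313/600 ∈ [20/51, 28/51) → index 4
j=6: u_6=373/600 ∈ [28/51, 12/17) → index 6
j=7: u_7=433/600 ∈ [12/17, 14/17) → index 7
j=8: u_8=493/600 ∈ [12/17, 14/17) → index 7
j=9: u_9=553/600 ∈ [14/17, 1) → index 8

0 1 2 3 4 4 6 7 7 8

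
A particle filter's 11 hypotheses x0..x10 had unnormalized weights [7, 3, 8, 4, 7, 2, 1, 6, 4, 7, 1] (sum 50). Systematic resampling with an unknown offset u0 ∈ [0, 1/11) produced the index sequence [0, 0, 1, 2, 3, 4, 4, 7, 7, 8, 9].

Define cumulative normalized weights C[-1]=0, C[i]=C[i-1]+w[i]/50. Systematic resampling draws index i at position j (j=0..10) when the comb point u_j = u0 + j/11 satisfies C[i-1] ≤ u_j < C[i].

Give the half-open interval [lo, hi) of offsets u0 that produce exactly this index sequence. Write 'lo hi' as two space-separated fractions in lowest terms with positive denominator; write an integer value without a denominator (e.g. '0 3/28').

C = [7/50, 1/5, 9/25, 11/25, 29/50, 31/50, 16/25, 19/25, 21/25, 49/50, 1]
j=0 picked index 0: u0 ∈ [0, 7/50)
j=1 picked index 0: u0 ∈ [-1/11, 27/550)
j=2 picked index 1: u0 ∈ [-23/550, 1/55)
j=3 picked index 2: u0 ∈ [-4/55, 24/275)
j=4 picked index 3: u0 ∈ [-1/275, 21/275)
j=5 picked index 4: u0 ∈ [-4/275, 69/550)
j=6 picked index 4: u0 ∈ [-29/275, 19/550)
j=7 picked index 7: u0 ∈ [1/275, 34/275)
j=8 picked index 7: u0 ∈ [-24/275, 9/275)
j=9 picked index 8: u0 ∈ [-16/275, 6/275)
j=10 picked index 9: u0 ∈ [-19/275, 39/550)
intersection: [1/275, 1/55)

1/275 1/55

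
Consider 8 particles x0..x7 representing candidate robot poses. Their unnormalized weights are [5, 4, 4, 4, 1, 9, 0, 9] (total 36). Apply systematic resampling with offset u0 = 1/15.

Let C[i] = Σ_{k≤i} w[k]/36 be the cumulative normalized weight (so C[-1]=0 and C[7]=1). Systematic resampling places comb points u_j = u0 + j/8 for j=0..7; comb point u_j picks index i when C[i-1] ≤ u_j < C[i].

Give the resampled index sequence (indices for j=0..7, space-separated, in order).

C = [5/36, 1/4, 13/36, 17/36, 1/2, 3/4, 3/4, 1]
j=0: u_0=1/15 ∈ [0, 5/36) → index 0
j=1: u_1=23/120 ∈ [5/36, 1/4) → index 1
j=2: u_2=19/60 ∈ [1/4, 13/36) → index 2
j=3: u_3=53/120 ∈ [13/36, 17/36) → index 3
j=4: u_4=17/30 ∈ [1/2, 3/4) → index 5
j=5: u_5=83/120 ∈ [1/2, 3/4) → index 5
j=6: u_6=49/60 ∈ [3/4, 1) → index 7
j=7: u_7=113/120 ∈ [3/4, 1) → index 7

0 1 2 3 5 5 7 7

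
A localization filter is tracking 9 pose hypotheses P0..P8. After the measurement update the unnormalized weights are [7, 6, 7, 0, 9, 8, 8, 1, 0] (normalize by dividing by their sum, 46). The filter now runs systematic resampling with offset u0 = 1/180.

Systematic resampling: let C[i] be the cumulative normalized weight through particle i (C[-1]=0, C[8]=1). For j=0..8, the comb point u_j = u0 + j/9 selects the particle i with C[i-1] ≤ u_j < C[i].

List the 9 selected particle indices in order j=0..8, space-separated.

C = [7/46, 13/46, 10/23, 10/23, 29/46, 37/46, 45/46, 1, 1]
j=0: u_0=1/180 ∈ [0, 7/46) → index 0
j=1: u_1=7/60 ∈ [0, 7/46) → index 0
j=2: u_2=41/180 ∈ [7/46, 13/46) → index 1
j=3: u_3=61/180 ∈ [13/46, 10/23) → index 2
j=4: u_4=9/20 ∈ [10/23, 29/46) → index 4
j=5: u_5=101/180 ∈ [10/23, 29/46) → index 4
j=6: u_6=121/180 ∈ [29/46, 37/46) → index 5
j=7: u_7=47/60 ∈ [29/46, 37/46) → index 5
j=8: u_8=161/180 ∈ [37/46, 45/46) → index 6

0 0 1 2 4 4 5 5 6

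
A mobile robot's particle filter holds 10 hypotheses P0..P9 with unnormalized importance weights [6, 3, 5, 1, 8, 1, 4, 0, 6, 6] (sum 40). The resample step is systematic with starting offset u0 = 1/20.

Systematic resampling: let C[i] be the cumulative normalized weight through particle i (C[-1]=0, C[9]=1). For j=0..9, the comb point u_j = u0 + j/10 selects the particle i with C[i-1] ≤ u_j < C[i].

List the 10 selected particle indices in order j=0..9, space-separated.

C = [3/20, 9/40, 7/20, 3/8, 23/40, 3/5, 7/10, 7/10, 17/20, 1]
j=0: u_0=1/20 ∈ [0, 3/20) → index 0
j=1: u_1=3/20 ∈ [3/20, 9/40) → index 1
j=2: u_2=1/4 ∈ [9/40, 7/20) → index 2
j=3: u_3=7/20 ∈ [7/20, 3/8) → index 3
j=4: u_4=9/20 ∈ [3/8, 23/40) → index 4
j=5: u_5=11/20 ∈ [3/8, 23/40) → index 4
j=6: u_6=13/20 ∈ [3/5, 7/10) → index 6
j=7: u_7=3/4 ∈ [7/10, 17/20) → index 8
j=8: u_8=17/20 ∈ [17/20, 1) → index 9
j=9: u_9=19/20 ∈ [17/20, 1) → index 9

0 1 2 3 4 4 6 8 9 9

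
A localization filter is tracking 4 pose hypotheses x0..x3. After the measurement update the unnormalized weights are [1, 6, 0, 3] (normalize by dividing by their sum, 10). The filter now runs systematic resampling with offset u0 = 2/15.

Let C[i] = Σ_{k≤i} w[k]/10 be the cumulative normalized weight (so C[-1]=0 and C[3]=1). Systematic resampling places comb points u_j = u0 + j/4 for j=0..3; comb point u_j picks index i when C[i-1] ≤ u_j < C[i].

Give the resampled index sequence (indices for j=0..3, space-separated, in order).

1 1 1 3

C = [1/10, 7/10, 7/10, 1]
j=0: u_0=2/15 ∈ [1/10, 7/10) → index 1
j=1: u_1=23/60 ∈ [1/10, 7/10) → index 1
j=2: u_2=19/30 ∈ [1/10, 7/10) → index 1
j=3: u_3=53/60 ∈ [7/10, 1) → index 3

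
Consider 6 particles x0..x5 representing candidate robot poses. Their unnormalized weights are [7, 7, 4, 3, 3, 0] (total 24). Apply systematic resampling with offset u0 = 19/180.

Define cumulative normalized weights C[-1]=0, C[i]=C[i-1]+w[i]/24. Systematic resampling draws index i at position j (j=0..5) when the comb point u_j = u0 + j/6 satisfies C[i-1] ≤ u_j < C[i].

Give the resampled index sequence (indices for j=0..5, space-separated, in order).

0 0 1 2 3 4

C = [7/24, 7/12, 3/4, 7/8, 1, 1]
j=0: u_0=19/180 ∈ [0, 7/24) → index 0
j=1: u_1=49/180 ∈ [0, 7/24) → index 0
j=2: u_2=79/180 ∈ [7/24, 7/12) → index 1
j=3: u_3=109/180 ∈ [7/12, 3/4) → index 2
j=4: u_4=139/180 ∈ [3/4, 7/8) → index 3
j=5: u_5=169/180 ∈ [7/8, 1) → index 4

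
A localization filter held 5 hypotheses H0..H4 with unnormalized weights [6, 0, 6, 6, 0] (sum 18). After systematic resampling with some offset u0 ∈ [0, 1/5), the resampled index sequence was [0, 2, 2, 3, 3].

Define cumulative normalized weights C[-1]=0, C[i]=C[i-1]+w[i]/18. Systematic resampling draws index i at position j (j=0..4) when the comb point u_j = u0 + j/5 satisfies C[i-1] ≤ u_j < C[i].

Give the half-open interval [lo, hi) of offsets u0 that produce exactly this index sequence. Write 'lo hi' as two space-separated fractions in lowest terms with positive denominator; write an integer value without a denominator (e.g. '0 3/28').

2/15 1/5

C = [1/3, 1/3, 2/3, 1, 1]
j=0 picked index 0: u0 ∈ [0, 1/3)
j=1 picked index 2: u0 ∈ [2/15, 7/15)
j=2 picked index 2: u0 ∈ [-1/15, 4/15)
j=3 picked index 3: u0 ∈ [1/15, 2/5)
j=4 picked index 3: u0 ∈ [-2/15, 1/5)
intersection: [2/15, 1/5)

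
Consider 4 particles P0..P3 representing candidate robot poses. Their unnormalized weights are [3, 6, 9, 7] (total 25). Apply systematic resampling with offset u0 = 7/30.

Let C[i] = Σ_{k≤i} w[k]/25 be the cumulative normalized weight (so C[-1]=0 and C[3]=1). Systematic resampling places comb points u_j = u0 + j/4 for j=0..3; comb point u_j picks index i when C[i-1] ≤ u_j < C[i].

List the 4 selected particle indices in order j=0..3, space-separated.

C = [3/25, 9/25, 18/25, 1]
j=0: u_0=7/30 ∈ [3/25, 9/25) → index 1
j=1: u_1=29/60 ∈ [9/25, 18/25) → index 2
j=2: u_2=11/15 ∈ [18/25, 1) → index 3
j=3: u_3=59/60 ∈ [18/25, 1) → index 3

1 2 3 3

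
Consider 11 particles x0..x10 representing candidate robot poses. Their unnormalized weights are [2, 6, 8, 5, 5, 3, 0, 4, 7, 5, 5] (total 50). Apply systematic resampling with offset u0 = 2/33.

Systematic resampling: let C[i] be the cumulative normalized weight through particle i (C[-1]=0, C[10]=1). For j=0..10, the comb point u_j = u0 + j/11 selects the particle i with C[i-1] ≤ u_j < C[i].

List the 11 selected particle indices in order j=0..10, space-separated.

1 1 2 3 4 4 7 8 8 9 10

C = [1/25, 4/25, 8/25, 21/50, 13/25, 29/50, 29/50, 33/50, 4/5, 9/10, 1]
j=0: u_0=2/33 ∈ [1/25, 4/25) → index 1
j=1: u_1=5/33 ∈ [1/25, 4/25) → index 1
j=2: u_2=8/33 ∈ [4/25, 8/25) → index 2
j=3: u_3=1/3 ∈ [8/25, 21/50) → index 3
j=4: u_4=14/33 ∈ [21/50, 13/25) → index 4
j=5: u_5=17/33 ∈ [21/50, 13/25) → index 4
j=6: u_6=20/33 ∈ [29/50, 33/50) → index 7
j=7: u_7=23/33 ∈ [33/50, 4/5) → index 8
j=8: u_8=26/33 ∈ [33/50, 4/5) → index 8
j=9: u_9=29/33 ∈ [4/5, 9/10) → index 9
j=10: u_10=32/33 ∈ [9/10, 1) → index 10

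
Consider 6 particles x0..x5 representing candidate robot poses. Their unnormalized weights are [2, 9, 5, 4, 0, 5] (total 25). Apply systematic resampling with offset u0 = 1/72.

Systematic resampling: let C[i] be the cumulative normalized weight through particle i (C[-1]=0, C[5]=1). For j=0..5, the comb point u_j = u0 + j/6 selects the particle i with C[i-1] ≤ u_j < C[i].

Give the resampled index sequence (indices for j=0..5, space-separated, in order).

C = [2/25, 11/25, 16/25, 4/5, 4/5, 1]
j=0: u_0=1/72 ∈ [0, 2/25) → index 0
j=1: u_1=13/72 ∈ [2/25, 11/25) → index 1
j=2: u_2=25/72 ∈ [2/25, 11/25) → index 1
j=3: u_3=37/72 ∈ [11/25, 16/25) → index 2
j=4: u_4=49/72 ∈ [16/25, 4/5) → index 3
j=5: u_5=61/72 ∈ [4/5, 1) → index 5

0 1 1 2 3 5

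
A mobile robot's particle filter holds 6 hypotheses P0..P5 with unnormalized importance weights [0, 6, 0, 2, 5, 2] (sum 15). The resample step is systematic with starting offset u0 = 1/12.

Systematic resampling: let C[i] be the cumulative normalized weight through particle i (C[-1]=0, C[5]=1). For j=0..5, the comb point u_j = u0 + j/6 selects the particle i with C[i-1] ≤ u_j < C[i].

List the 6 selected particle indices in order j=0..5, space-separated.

C = [0, 2/5, 2/5, 8/15, 13/15, 1]
j=0: u_0=1/12 ∈ [0, 2/5) → index 1
j=1: u_1=1/4 ∈ [0, 2/5) → index 1
j=2: u_2=5/12 ∈ [2/5, 8/15) → index 3
j=3: u_3=7/12 ∈ [8/15, 13/15) → index 4
j=4: u_4=3/4 ∈ [8/15, 13/15) → index 4
j=5: u_5=11/12 ∈ [13/15, 1) → index 5

1 1 3 4 4 5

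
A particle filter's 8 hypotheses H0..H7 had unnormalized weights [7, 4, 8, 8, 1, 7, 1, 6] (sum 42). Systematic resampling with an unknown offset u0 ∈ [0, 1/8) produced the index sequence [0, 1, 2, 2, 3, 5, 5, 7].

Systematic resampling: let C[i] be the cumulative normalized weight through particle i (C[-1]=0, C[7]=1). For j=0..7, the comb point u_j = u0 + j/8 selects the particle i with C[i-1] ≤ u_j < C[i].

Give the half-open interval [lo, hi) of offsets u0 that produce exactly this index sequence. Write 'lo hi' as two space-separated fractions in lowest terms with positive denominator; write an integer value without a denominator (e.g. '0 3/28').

C = [1/6, 11/42, 19/42, 9/14, 2/3, 5/6, 6/7, 1]
j=0 picked index 0: u0 ∈ [0, 1/6)
j=1 picked index 1: u0 ∈ [1/24, 23/168)
j=2 picked index 2: u0 ∈ [1/84, 17/84)
j=3 picked index 2: u0 ∈ [-19/168, 13/168)
j=4 picked index 3: u0 ∈ [-1/21, 1/7)
j=5 picked index 5: u0 ∈ [1/24, 5/24)
j=6 picked index 5: u0 ∈ [-1/12, 1/12)
j=7 picked index 7: u0 ∈ [-1/56, 1/8)
intersection: [1/24, 13/168)

1/24 13/168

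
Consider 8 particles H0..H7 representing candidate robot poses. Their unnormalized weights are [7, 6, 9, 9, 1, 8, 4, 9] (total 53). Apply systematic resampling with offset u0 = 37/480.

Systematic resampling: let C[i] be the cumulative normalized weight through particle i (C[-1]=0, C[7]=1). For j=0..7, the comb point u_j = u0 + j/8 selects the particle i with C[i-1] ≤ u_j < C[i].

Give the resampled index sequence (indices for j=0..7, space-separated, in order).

C = [7/53, 13/53, 22/53, 31/53, 32/53, 40/53, 44/53, 1]
j=0: u_0=37/480 ∈ [0, 7/53) → index 0
j=1: u_1=97/480 ∈ [7/53, 13/53) → index 1
j=2: u_2=157/480 ∈ [13/53, 22/53) → index 2
j=3: u_3=217/480 ∈ [22/53, 31/53) → index 3
j=4: u_4=277/480 ∈ [22/53, 31/53) → index 3
j=5: u_5=337/480 ∈ [32/53, 40/53) → index 5
j=6: u_6=397/480 ∈ [40/53, 44/53) → index 6
j=7: u_7=457/480 ∈ [44/53, 1) → index 7

0 1 2 3 3 5 6 7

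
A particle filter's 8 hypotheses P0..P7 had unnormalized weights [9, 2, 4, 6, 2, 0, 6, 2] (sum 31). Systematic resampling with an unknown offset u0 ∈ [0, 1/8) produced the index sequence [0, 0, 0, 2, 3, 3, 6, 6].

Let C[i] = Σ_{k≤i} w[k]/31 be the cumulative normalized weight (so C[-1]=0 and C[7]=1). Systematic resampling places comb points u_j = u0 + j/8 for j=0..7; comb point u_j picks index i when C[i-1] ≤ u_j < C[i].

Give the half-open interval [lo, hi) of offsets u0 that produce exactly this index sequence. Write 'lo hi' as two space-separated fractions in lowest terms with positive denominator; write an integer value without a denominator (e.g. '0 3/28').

0 5/124

C = [9/31, 11/31, 15/31, 21/31, 23/31, 23/31, 29/31, 1]
j=0 picked index 0: u0 ∈ [0, 9/31)
j=1 picked index 0: u0 ∈ [-1/8, 41/248)
j=2 picked index 0: u0 ∈ [-1/4, 5/124)
j=3 picked index 2: u0 ∈ [-5/248, 27/248)
j=4 picked index 3: u0 ∈ [-1/62, 11/62)
j=5 picked index 3: u0 ∈ [-35/248, 13/248)
j=6 picked index 6: u0 ∈ [-1/124, 23/124)
j=7 picked index 6: u0 ∈ [-33/248, 15/248)
intersection: [0, 5/124)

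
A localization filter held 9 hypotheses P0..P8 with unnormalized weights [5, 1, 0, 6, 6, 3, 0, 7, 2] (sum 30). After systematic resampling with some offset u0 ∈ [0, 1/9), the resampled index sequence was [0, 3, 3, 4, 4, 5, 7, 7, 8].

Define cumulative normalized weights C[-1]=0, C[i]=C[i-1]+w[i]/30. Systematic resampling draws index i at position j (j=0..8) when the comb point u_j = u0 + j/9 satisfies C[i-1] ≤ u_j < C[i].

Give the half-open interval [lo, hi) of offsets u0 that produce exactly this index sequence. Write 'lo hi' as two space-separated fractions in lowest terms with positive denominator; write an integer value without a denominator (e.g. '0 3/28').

4/45 1/9

C = [1/6, 1/5, 1/5, 2/5, 3/5, 7/10, 7/10, 14/15, 1]
j=0 picked index 0: u0 ∈ [0, 1/6)
j=1 picked index 3: u0 ∈ [4/45, 13/45)
j=2 picked index 3: u0 ∈ [-1/45, 8/45)
j=3 picked index 4: u0 ∈ [1/15, 4/15)
j=4 picked index 4: u0 ∈ [-2/45, 7/45)
j=5 picked index 5: u0 ∈ [2/45, 13/90)
j=6 picked index 7: u0 ∈ [1/30, 4/15)
j=7 picked index 7: u0 ∈ [-7/90, 7/45)
j=8 picked index 8: u0 ∈ [2/45, 1/9)
intersection: [4/45, 1/9)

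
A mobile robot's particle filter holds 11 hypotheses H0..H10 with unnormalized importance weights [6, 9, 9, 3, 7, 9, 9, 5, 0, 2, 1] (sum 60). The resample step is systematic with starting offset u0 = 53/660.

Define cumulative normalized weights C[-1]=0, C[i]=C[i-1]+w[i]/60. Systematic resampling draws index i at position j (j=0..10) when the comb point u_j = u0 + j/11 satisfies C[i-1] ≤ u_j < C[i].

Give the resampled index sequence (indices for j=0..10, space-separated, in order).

C = [1/10, 1/4, 2/5, 9/20, 17/30, 43/60, 13/15, 19/20, 19/20, 59/60, 1]
j=0: u_0=53/660 ∈ [0, 1/10) → index 0
j=1: u_1=113/660 ∈ [1/10, 1/4) → index 1
j=2: u_2=173/660 ∈ [1/4, 2/5) → index 2
j=3: u_3=233/660 ∈ [1/4, 2/5) → index 2
j=4: u_4=293/660 ∈ [2/5, 9/20) → index 3
j=5: u_5=353/660 ∈ [9/20, 17/30) → index 4
j=6: u_6=413/660 ∈ [17/30, 43/60) → index 5
j=7: u_7=43/60 ∈ [43/60, 13/15) → index 6
j=8: u_8=533/660 ∈ [43/60, 13/15) → index 6
j=9: u_9=593/660 ∈ [13/15, 19/20) → index 7
j=10: u_10=653/660 ∈ [59/60, 1) → index 10

0 1 2 2 3 4 5 6 6 7 10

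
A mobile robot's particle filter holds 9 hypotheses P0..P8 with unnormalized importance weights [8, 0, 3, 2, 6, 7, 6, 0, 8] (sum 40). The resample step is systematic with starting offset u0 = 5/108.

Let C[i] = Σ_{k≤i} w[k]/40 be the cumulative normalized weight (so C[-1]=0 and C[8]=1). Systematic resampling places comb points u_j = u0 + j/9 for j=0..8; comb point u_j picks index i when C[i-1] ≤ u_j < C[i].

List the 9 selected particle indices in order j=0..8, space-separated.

C = [1/5, 1/5, 11/40, 13/40, 19/40, 13/20, 4/5, 4/5, 1]
j=0: u_0=5/108 ∈ [0, 1/5) → index 0
j=1: u_1=17/108 ∈ [0, 1/5) → index 0
j=2: u_2=29/108 ∈ [1/5, 11/40) → index 2
j=3: u_3=41/108 ∈ [13/40, 19/40) → index 4
j=4: u_4=53/108 ∈ [19/40, 13/20) → index 5
j=5: u_5=65/108 ∈ [19/40, 13/20) → index 5
j=6: u_6=77/108 ∈ [13/20, 4/5) → index 6
j=7: u_7=89/108 ∈ [4/5, 1) → index 8
j=8: u_8=101/108 ∈ [4/5, 1) → index 8

0 0 2 4 5 5 6 8 8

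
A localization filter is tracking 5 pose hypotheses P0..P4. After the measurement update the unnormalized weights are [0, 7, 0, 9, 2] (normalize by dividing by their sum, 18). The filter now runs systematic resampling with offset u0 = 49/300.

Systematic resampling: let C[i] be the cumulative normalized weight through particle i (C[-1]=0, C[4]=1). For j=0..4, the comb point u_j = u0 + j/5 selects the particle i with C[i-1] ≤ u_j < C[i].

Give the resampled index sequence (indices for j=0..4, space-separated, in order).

1 1 3 3 4

C = [0, 7/18, 7/18, 8/9, 1]
j=0: u_0=49/300 ∈ [0, 7/18) → index 1
j=1: u_1=109/300 ∈ [0, 7/18) → index 1
j=2: u_2=169/300 ∈ [7/18, 8/9) → index 3
j=3: u_3=229/300 ∈ [7/18, 8/9) → index 3
j=4: u_4=289/300 ∈ [8/9, 1) → index 4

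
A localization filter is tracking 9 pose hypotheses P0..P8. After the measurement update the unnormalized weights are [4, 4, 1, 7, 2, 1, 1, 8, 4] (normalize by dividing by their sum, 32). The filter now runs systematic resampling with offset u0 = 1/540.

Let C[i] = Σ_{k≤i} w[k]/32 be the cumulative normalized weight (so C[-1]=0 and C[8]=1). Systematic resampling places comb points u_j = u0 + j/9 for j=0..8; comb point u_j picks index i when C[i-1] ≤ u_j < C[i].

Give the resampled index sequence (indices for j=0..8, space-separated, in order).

0 0 1 3 3 4 7 7 8

C = [1/8, 1/4, 9/32, 1/2, 9/16, 19/32, 5/8, 7/8, 1]
j=0: u_0=1/540 ∈ [0, 1/8) → index 0
j=1: u_1=61/540 ∈ [0, 1/8) → index 0
j=2: u_2=121/540 ∈ [1/8, 1/4) → index 1
j=3: u_3=181/540 ∈ [9/32, 1/2) → index 3
j=4: u_4=241/540 ∈ [9/32, 1/2) → index 3
j=5: u_5=301/540 ∈ [1/2, 9/16) → index 4
j=6: u_6=361/540 ∈ [5/8, 7/8) → index 7
j=7: u_7=421/540 ∈ [5/8, 7/8) → index 7
j=8: u_8=481/540 ∈ [7/8, 1) → index 8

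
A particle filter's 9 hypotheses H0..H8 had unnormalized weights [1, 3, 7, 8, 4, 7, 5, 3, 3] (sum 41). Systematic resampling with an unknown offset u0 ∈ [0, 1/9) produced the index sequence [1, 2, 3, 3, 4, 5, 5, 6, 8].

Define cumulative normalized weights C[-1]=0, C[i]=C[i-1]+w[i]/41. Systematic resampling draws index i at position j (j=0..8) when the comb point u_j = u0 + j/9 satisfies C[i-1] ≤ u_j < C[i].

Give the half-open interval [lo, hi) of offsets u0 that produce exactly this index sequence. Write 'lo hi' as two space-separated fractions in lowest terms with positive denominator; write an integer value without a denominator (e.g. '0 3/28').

C = [1/41, 4/41, 11/41, 19/41, 23/41, 30/41, 35/41, 38/41, 1]
j=0 picked index 1: u0 ∈ [1/41, 4/41)
j=1 picked index 2: u0 ∈ [-5/369, 58/369)
j=2 picked index 3: u0 ∈ [17/369, 89/369)
j=3 picked index 3: u0 ∈ [-8/123, 16/123)
j=4 picked index 4: u0 ∈ [7/369, 43/369)
j=5 picked index 5: u0 ∈ [2/369, 65/369)
j=6 picked index 5: u0 ∈ [-13/123, 8/123)
j=7 picked index 6: u0 ∈ [-17/369, 28/369)
j=8 picked index 8: u0 ∈ [14/369, 1/9)
intersection: [17/369, 8/123)

17/369 8/123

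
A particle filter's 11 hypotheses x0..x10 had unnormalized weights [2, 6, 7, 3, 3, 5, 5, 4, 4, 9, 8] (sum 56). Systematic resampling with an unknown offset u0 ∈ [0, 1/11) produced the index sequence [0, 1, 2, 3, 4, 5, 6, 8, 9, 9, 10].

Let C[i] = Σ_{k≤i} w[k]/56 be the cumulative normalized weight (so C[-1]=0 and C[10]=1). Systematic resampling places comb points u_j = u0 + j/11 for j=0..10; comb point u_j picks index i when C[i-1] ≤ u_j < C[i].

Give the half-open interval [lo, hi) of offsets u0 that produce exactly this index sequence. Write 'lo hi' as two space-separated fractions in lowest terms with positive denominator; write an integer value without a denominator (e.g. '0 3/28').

0 5/616

C = [1/28, 1/7, 15/56, 9/28, 3/8, 13/28, 31/56, 5/8, 39/56, 6/7, 1]
j=0 picked index 0: u0 ∈ [0, 1/28)
j=1 picked index 1: u0 ∈ [-17/308, 4/77)
j=2 picked index 2: u0 ∈ [-3/77, 53/616)
j=3 picked index 3: u0 ∈ [-3/616, 15/308)
j=4 picked index 4: u0 ∈ [-13/308, 1/88)
j=5 picked index 5: u0 ∈ [-7/88, 3/308)
j=6 picked index 6: u0 ∈ [-25/308, 5/616)
j=7 picked index 8: u0 ∈ [-1/88, 37/616)
j=8 picked index 9: u0 ∈ [-19/616, 10/77)
j=9 picked index 9: u0 ∈ [-75/616, 3/77)
j=10 picked index 10: u0 ∈ [-4/77, 1/11)
intersection: [0, 5/616)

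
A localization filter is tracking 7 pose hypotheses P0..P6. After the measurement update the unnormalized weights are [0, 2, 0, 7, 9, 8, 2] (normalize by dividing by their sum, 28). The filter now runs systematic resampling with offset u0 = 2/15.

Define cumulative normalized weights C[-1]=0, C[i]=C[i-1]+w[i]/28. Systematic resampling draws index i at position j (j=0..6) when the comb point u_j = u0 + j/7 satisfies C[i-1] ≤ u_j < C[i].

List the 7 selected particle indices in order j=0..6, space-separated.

3 3 4 4 5 5 6

C = [0, 1/14, 1/14, 9/28, 9/14, 13/14, 1]
j=0: u_0=2/15 ∈ [1/14, 9/28) → index 3
j=1: u_1=29/105 ∈ [1/14, 9/28) → index 3
j=2: u_2=44/105 ∈ [9/28, 9/14) → index 4
j=3: u_3=59/105 ∈ [9/28, 9/14) → index 4
j=4: u_4=74/105 ∈ [9/14, 13/14) → index 5
j=5: u_5=89/105 ∈ [9/14, 13/14) → index 5
j=6: u_6=104/105 ∈ [13/14, 1) → index 6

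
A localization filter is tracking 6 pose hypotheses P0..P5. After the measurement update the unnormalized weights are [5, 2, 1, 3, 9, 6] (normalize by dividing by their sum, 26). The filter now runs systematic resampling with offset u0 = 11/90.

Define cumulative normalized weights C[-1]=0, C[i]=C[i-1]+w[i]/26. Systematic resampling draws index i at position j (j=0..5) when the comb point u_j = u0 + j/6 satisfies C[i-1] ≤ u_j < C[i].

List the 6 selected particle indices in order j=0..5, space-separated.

C = [5/26, 7/26, 4/13, 11/26, 10/13, 1]
j=0: u_0=11/90 ∈ [0, 5/26) → index 0
j=1: u_1=13/45 ∈ [7/26, 4/13) → index 2
j=2: u_2=41/90 ∈ [11/26, 10/13) → index 4
j=3: u_3=28/45 ∈ [11/26, 10/13) → index 4
j=4: u_4=71/90 ∈ [10/13, 1) → index 5
j=5: u_5=43/45 ∈ [10/13, 1) → index 5

0 2 4 4 5 5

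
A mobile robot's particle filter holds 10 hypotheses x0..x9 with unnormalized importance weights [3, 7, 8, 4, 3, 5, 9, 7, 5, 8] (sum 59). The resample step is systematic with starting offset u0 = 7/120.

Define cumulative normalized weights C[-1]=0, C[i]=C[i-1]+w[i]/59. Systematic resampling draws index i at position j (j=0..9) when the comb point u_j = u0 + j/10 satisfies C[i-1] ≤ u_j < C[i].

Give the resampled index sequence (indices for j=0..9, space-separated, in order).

C = [3/59, 10/59, 18/59, 22/59, 25/59, 30/59, 39/59, 46/59, 51/59, 1]
j=0: u_0=7/120 ∈ [3/59, 10/59) → index 1
j=1: u_1=19/120 ∈ [3/59, 10/59) → index 1
j=2: u_2=31/120 ∈ [10/59, 18/59) → index 2
j=3: u_3=43/120 ∈ [18/59, 22/59) → index 3
j=4: u_4=11/24 ∈ [25/59, 30/59) → index 5
j=5: u_5=67/120 ∈ [30/59, 39/59) → index 6
j=6: u_6=79/120 ∈ [30/59, 39/59) → index 6
j=7: u_7=91/120 ∈ [39/59, 46/59) → index 7
j=8: u_8=103/120 ∈ [46/59, 51/59) → index 8
j=9: u_9=23/24 ∈ [51/59, 1) → index 9

1 1 2 3 5 6 6 7 8 9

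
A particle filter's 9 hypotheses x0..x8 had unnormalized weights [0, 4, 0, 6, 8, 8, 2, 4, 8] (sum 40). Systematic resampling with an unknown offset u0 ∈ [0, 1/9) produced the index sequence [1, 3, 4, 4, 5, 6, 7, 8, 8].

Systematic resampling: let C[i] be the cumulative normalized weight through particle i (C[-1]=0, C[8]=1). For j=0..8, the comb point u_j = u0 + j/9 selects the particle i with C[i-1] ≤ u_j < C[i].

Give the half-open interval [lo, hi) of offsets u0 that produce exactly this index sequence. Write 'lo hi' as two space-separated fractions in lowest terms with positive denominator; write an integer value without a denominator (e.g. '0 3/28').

17/180 1/10

C = [0, 1/10, 1/10, 1/4, 9/20, 13/20, 7/10, 4/5, 1]
j=0 picked index 1: u0 ∈ [0, 1/10)
j=1 picked index 3: u0 ∈ [-1/90, 5/36)
j=2 picked index 4: u0 ∈ [1/36, 41/180)
j=3 picked index 4: u0 ∈ [-1/12, 7/60)
j=4 picked index 5: u0 ∈ [1/180, 37/180)
j=5 picked index 6: u0 ∈ [17/180, 13/90)
j=6 picked index 7: u0 ∈ [1/30, 2/15)
j=7 picked index 8: u0 ∈ [1/45, 2/9)
j=8 picked index 8: u0 ∈ [-4/45, 1/9)
intersection: [17/180, 1/10)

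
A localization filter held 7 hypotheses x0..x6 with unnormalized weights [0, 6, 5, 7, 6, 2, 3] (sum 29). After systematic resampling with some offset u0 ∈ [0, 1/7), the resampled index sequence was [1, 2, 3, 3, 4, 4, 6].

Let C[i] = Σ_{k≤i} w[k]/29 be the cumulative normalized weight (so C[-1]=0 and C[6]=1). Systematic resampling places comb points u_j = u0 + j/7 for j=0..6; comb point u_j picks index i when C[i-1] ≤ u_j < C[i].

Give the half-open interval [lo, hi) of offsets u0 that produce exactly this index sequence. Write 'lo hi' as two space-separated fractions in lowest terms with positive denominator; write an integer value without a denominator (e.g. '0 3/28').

19/203 23/203

C = [0, 6/29, 11/29, 18/29, 24/29, 26/29, 1]
j=0 picked index 1: u0 ∈ [0, 6/29)
j=1 picked index 2: u0 ∈ [13/203, 48/203)
j=2 picked index 3: u0 ∈ [19/203, 68/203)
j=3 picked index 3: u0 ∈ [-10/203, 39/203)
j=4 picked index 4: u0 ∈ [10/203, 52/203)
j=5 picked index 4: u0 ∈ [-19/203, 23/203)
j=6 picked index 6: u0 ∈ [8/203, 1/7)
intersection: [19/203, 23/203)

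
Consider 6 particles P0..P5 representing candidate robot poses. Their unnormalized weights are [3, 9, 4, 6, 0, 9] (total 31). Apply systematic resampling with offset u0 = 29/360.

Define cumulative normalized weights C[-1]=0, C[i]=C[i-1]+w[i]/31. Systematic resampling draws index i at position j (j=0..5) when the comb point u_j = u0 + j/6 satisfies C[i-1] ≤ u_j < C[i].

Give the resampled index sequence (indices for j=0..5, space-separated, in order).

C = [3/31, 12/31, 16/31, 22/31, 22/31, 1]
j=0: u_0=29/360 ∈ [0, 3/31) → index 0
j=1: u_1=89/360 ∈ [3/31, 12/31) → index 1
j=2: u_2=149/360 ∈ [12/31, 16/31) → index 2
j=3: u_3=209/360 ∈ [16/31, 22/31) → index 3
j=4: u_4=269/360 ∈ [22/31, 1) → index 5
j=5: u_5=329/360 ∈ [22/31, 1) → index 5

0 1 2 3 5 5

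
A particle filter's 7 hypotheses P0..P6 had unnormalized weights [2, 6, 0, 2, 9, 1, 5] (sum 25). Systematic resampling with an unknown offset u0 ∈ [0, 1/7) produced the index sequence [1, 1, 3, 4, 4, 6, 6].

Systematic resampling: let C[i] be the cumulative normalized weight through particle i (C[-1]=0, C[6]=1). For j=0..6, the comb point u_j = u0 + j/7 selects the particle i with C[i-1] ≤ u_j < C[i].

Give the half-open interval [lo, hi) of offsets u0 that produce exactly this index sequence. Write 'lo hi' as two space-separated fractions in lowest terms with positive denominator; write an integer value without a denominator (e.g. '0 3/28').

3/35 4/35

C = [2/25, 8/25, 8/25, 2/5, 19/25, 4/5, 1]
j=0 picked index 1: u0 ∈ [2/25, 8/25)
j=1 picked index 1: u0 ∈ [-11/175, 31/175)
j=2 picked index 3: u0 ∈ [6/175, 4/35)
j=3 picked index 4: u0 ∈ [-1/35, 58/175)
j=4 picked index 4: u0 ∈ [-6/35, 33/175)
j=5 picked index 6: u0 ∈ [3/35, 2/7)
j=6 picked index 6: u0 ∈ [-2/35, 1/7)
intersection: [3/35, 4/35)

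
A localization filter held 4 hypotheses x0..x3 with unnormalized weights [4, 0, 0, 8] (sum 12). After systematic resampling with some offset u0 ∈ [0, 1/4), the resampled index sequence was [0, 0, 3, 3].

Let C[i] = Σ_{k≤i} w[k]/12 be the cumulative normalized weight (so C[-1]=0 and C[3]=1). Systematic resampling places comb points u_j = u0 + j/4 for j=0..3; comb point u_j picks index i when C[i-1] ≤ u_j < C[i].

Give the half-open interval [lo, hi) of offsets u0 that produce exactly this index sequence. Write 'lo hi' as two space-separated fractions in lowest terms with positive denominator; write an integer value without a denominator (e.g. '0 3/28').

0 1/12

C = [1/3, 1/3, 1/3, 1]
j=0 picked index 0: u0 ∈ [0, 1/3)
j=1 picked index 0: u0 ∈ [-1/4, 1/12)
j=2 picked index 3: u0 ∈ [-1/6, 1/2)
j=3 picked index 3: u0 ∈ [-5/12, 1/4)
intersection: [0, 1/12)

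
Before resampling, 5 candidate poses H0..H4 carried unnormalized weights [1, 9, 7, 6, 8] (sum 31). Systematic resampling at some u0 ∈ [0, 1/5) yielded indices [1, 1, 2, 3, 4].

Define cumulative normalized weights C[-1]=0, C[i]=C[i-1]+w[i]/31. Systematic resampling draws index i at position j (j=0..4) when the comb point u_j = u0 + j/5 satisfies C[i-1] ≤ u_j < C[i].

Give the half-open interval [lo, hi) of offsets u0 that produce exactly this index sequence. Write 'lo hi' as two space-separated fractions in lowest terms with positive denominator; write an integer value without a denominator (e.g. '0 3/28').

1/31 19/155

C = [1/31, 10/31, 17/31, 23/31, 1]
j=0 picked index 1: u0 ∈ [1/31, 10/31)
j=1 picked index 1: u0 ∈ [-26/155, 19/155)
j=2 picked index 2: u0 ∈ [-12/155, 23/155)
j=3 picked index 3: u0 ∈ [-8/155, 22/155)
j=4 picked index 4: u0 ∈ [-9/155, 1/5)
intersection: [1/31, 19/155)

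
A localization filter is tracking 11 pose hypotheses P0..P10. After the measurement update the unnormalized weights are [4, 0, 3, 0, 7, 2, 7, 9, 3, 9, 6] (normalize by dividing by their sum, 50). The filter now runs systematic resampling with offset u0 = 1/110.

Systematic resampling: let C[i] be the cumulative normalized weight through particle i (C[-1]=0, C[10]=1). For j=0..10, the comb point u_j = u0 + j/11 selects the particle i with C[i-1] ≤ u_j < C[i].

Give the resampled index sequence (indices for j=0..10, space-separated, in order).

C = [2/25, 2/25, 7/50, 7/50, 7/25, 8/25, 23/50, 16/25, 7/10, 22/25, 1]
j=0: u_0=1/110 ∈ [0, 2/25) → index 0
j=1: u_1=1/10 ∈ [2/25, 7/50) → index 2
j=2: u_2=21/110 ∈ [7/50, 7/25) → index 4
j=3: u_3=31/110 ∈ [7/25, 8/25) → index 5
j=4: u_4=41/110 ∈ [8/25, 23/50) → index 6
j=5: u_5=51/110 ∈ [23/50, 16/25) → index 7
j=6: u_6=61/110 ∈ [23/50, 16/25) → index 7
j=7: u_7=71/110 ∈ [16/25, 7/10) → index 8
j=8: u_8=81/110 ∈ [7/10, 22/25) → index 9
j=9: u_9=91/110 ∈ [7/10, 22/25) → index 9
j=10: u_10=101/110 ∈ [22/25, 1) → index 10

0 2 4 5 6 7 7 8 9 9 10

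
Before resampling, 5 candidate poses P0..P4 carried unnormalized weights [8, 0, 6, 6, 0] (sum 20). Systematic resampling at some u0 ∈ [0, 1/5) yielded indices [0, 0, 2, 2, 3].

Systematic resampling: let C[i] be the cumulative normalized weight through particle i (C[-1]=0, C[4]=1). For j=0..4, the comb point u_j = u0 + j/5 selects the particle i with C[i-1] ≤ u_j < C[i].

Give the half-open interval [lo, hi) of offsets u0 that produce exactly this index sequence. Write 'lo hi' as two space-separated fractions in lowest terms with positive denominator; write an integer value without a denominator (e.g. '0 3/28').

0 1/10

C = [2/5, 2/5, 7/10, 1, 1]
j=0 picked index 0: u0 ∈ [0, 2/5)
j=1 picked index 0: u0 ∈ [-1/5, 1/5)
j=2 picked index 2: u0 ∈ [0, 3/10)
j=3 picked index 2: u0 ∈ [-1/5, 1/10)
j=4 picked index 3: u0 ∈ [-1/10, 1/5)
intersection: [0, 1/10)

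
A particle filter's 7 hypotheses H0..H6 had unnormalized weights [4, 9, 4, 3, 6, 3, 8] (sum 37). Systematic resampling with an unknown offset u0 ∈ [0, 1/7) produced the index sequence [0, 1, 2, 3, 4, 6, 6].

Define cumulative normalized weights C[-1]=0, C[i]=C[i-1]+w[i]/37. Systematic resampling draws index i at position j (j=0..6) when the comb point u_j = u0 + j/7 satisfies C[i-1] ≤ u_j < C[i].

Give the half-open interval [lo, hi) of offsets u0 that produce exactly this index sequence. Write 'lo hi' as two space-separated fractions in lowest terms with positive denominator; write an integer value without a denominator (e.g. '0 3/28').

18/259 4/37

C = [4/37, 13/37, 17/37, 20/37, 26/37, 29/37, 1]
j=0 picked index 0: u0 ∈ [0, 4/37)
j=1 picked index 1: u0 ∈ [-9/259, 54/259)
j=2 picked index 2: u0 ∈ [17/259, 45/259)
j=3 picked index 3: u0 ∈ [8/259, 29/259)
j=4 picked index 4: u0 ∈ [-8/259, 34/259)
j=5 picked index 6: u0 ∈ [18/259, 2/7)
j=6 picked index 6: u0 ∈ [-19/259, 1/7)
intersection: [18/259, 4/37)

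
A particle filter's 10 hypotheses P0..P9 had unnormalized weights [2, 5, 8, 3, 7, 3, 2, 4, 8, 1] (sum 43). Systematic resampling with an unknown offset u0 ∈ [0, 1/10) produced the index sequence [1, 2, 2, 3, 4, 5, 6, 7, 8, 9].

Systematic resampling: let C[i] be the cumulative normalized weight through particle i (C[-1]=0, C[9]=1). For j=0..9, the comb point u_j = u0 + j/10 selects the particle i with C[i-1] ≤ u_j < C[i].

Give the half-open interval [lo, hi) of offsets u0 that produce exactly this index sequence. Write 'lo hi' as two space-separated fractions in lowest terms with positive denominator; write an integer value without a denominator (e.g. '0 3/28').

7/86 39/430

C = [2/43, 7/43, 15/43, 18/43, 25/43, 28/43, 30/43, 34/43, 42/43, 1]
j=0 picked index 1: u0 ∈ [2/43, 7/43)
j=1 picked index 2: u0 ∈ [27/430, 107/430)
j=2 picked index 2: u0 ∈ [-8/215, 32/215)
j=3 picked index 3: u0 ∈ [21/430, 51/430)
j=4 picked index 4: u0 ∈ [4/215, 39/215)
j=5 picked index 5: u0 ∈ [7/86, 13/86)
j=6 picked index 6: u0 ∈ [11/215, 21/215)
j=7 picked index 7: u0 ∈ [-1/430, 39/430)
j=8 picked index 8: u0 ∈ [-2/215, 38/215)
j=9 picked index 9: u0 ∈ [33/430, 1/10)
intersection: [7/86, 39/430)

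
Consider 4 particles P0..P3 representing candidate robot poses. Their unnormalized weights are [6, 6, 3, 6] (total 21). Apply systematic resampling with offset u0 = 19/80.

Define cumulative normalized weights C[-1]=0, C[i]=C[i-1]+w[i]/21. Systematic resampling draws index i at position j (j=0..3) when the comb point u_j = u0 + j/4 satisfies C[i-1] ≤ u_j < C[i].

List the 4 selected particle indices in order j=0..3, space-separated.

C = [2/7, 4/7, 5/7, 1]
j=0: u_0=19/80 ∈ [0, 2/7) → index 0
j=1: u_1=39/80 ∈ [2/7, 4/7) → index 1
j=2: u_2=59/80 ∈ [5/7, 1) → index 3
j=3: u_3=79/80 ∈ [5/7, 1) → index 3

0 1 3 3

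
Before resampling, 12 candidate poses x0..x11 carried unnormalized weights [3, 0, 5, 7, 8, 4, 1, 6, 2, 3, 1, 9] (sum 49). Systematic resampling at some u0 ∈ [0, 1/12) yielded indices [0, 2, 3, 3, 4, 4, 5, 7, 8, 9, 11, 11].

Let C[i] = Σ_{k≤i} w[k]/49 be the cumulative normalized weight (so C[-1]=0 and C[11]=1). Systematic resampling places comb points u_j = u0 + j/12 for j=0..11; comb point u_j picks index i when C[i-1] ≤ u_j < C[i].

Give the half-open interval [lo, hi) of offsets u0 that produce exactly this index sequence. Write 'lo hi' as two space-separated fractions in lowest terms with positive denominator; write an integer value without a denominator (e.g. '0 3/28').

4/147 9/196

C = [3/49, 3/49, 8/49, 15/49, 23/49, 27/49, 4/7, 34/49, 36/49, 39/49, 40/49, 1]
j=0 picked index 0: u0 ∈ [0, 3/49)
j=1 picked index 2: u0 ∈ [-13/588, 47/588)
j=2 picked index 3: u0 ∈ [-1/294, 41/294)
j=3 picked index 3: u0 ∈ [-17/196, 11/196)
j=4 picked index 4: u0 ∈ [-4/147, 20/147)
j=5 picked index 4: u0 ∈ [-65/588, 31/588)
j=6 picked index 5: u0 ∈ [-3/98, 5/98)
j=7 picked index 7: u0 ∈ [-1/84, 65/588)
j=8 picked index 8: u0 ∈ [4/147, 10/147)
j=9 picked index 9: u0 ∈ [-3/196, 9/196)
j=10 picked index 11: u0 ∈ [-5/294, 1/6)
j=11 picked index 11: u0 ∈ [-59/588, 1/12)
intersection: [4/147, 9/196)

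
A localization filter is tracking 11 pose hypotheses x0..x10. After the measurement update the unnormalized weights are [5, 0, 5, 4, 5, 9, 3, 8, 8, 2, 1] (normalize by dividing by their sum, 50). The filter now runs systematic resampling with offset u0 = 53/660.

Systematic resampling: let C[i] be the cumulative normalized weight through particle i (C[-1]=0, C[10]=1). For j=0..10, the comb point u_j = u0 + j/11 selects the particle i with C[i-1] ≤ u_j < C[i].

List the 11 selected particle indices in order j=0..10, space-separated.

0 2 3 4 5 5 7 7 8 8 10

C = [1/10, 1/10, 1/5, 7/25, 19/50, 14/25, 31/50, 39/50, 47/50, 49/50, 1]
j=0: u_0=53/660 ∈ [0, 1/10) → index 0
j=1: u_1=113/660 ∈ [1/10, 1/5) → index 2
j=2: u_2=173/660 ∈ [1/5, 7/25) → index 3
j=3: u_3=233/660 ∈ [7/25, 19/50) → index 4
j=4: u_4=293/660 ∈ [19/50, 14/25) → index 5
j=5: u_5=353/660 ∈ [19/50, 14/25) → index 5
j=6: u_6=413/660 ∈ [31/50, 39/50) → index 7
j=7: u_7=43/60 ∈ [31/50, 39/50) → index 7
j=8: u_8=533/660 ∈ [39/50, 47/50) → index 8
j=9: u_9=593/660 ∈ [39/50, 47/50) → index 8
j=10: u_10=653/660 ∈ [49/50, 1) → index 10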